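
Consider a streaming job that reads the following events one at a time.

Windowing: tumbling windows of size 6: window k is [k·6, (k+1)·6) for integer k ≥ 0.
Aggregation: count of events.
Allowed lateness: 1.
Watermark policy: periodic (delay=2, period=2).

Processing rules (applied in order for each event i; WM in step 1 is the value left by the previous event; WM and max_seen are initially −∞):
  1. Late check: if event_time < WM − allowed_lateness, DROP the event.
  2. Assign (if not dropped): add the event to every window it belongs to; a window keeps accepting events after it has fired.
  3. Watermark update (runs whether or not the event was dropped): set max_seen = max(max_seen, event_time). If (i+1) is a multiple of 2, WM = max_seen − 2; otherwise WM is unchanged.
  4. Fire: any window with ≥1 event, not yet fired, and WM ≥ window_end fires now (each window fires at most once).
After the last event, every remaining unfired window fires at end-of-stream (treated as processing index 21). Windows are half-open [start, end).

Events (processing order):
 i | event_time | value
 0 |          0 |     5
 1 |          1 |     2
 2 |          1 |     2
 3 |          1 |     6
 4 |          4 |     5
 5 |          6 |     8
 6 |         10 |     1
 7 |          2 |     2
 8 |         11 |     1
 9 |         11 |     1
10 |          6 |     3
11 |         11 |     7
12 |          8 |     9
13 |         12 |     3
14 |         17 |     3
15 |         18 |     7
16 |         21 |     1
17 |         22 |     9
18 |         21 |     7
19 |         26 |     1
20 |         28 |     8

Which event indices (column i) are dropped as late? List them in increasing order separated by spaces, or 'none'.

7 10

i=0 t=0 v=5: → [0,6); WM=−∞
i=1 t=1 v=2: → [0,6); WM=-1
i=2 t=1 v=2: → [0,6); WM=-1
i=3 t=1 v=6: → [0,6); WM=-1
i=4 t=4 v=5: → [0,6); WM=-1
i=5 t=6 v=8: → [6,12); WM=4
i=6 t=10 v=1: → [6,12); WM=4
i=7 t=2 v=2: DROP (t<4-1); WM=8; [0,6) fires=5
i=8 t=11 v=1: → [6,12); WM=8
i=9 t=11 v=1: → [6,12); WM=9
i=10 t=6 v=3: DROP (t<9-1); WM=9
i=11 t=11 v=7: → [6,12); WM=9
i=12 t=8 v=9: → [6,12); WM=9
i=13 t=12 v=3: → [12,18); WM=10
i=14 t=17 v=3: → [12,18); WM=10
i=15 t=18 v=7: → [18,24); WM=16; [6,12) fires=6
i=16 t=21 v=1: → [18,24); WM=16
i=17 t=22 v=9: → [18,24); WM=20; [12,18) fires=2
i=18 t=21 v=7: → [18,24); WM=20
i=19 t=26 v=1: → [24,30); WM=24; [18,24) fires=4
i=20 t=28 v=8: → [24,30); WM=24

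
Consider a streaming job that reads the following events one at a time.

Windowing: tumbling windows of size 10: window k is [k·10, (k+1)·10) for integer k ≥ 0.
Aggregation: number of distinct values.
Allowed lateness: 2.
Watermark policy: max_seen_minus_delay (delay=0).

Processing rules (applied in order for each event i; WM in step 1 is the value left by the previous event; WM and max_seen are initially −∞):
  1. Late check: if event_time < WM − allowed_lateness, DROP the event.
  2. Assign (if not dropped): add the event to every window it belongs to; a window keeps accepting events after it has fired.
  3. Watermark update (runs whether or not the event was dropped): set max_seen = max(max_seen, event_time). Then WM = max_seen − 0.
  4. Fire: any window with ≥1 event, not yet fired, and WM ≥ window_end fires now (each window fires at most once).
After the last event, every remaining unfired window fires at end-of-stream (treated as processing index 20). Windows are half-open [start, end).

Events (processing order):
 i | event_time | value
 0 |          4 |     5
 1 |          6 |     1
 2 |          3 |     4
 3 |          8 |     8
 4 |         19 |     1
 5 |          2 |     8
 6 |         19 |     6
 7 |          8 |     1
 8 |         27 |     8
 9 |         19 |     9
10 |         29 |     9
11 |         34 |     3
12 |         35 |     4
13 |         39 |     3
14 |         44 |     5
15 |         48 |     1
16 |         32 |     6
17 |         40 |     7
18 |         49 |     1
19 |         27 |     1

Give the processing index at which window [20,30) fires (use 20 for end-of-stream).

11

i=0 t=4 v=5: → [0,10); WM=4
i=1 t=6 v=1: → [0,10); WM=6
i=2 t=3 v=4: DROP (t<6-2); WM=6
i=3 t=8 v=8: → [0,10); WM=8
i=4 t=19 v=1: → [10,20); WM=19; [0,10) fires=3
i=5 t=2 v=8: DROP (t<19-2); WM=19
i=6 t=19 v=6: → [10,20); WM=19
i=7 t=8 v=1: DROP (t<19-2); WM=19
i=8 t=27 v=8: → [20,30); WM=27; [10,20) fires=2
i=9 t=19 v=9: DROP (t<27-2); WM=27
i=10 t=29 v=9: → [20,30); WM=29
i=11 t=34 v=3: → [30,40); WM=34; [20,30) fires=2
i=12 t=35 v=4: → [30,40); WM=35
i=13 t=39 v=3: → [30,40); WM=39
i=14 t=44 v=5: → [40,50); WM=44; [30,40) fires=2
i=15 t=48 v=1: → [40,50); WM=48
i=16 t=32 v=6: DROP (t<48-2); WM=48
i=17 t=40 v=7: DROP (t<48-2); WM=48
i=18 t=49 v=1: → [40,50); WM=49
i=19 t=27 v=1: DROP (t<49-2); WM=49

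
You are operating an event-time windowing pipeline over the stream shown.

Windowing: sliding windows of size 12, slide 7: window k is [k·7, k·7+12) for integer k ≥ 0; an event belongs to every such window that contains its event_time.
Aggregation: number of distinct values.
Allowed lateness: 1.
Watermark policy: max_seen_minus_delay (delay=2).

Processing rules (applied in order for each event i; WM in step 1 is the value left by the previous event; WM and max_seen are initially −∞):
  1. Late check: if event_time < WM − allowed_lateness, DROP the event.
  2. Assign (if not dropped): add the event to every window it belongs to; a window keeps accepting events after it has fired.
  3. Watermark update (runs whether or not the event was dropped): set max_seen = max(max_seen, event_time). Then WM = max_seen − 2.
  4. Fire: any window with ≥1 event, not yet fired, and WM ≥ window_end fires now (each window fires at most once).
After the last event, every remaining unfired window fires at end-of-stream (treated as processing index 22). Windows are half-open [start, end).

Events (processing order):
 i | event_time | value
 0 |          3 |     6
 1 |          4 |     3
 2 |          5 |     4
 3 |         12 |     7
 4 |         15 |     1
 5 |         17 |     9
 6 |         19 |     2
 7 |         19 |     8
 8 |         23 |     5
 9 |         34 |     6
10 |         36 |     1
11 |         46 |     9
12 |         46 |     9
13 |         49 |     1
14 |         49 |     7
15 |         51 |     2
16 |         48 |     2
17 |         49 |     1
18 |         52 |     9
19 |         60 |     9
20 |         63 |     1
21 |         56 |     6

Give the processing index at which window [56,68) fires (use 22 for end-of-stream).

i=0 t=3 v=6: → [0,12); WM=1
i=1 t=4 v=3: → [0,12); WM=2
i=2 t=5 v=4: → [0,12); WM=3
i=3 t=12 v=7: → [7,19); WM=10
i=4 t=15 v=1: → [14,26),[7,19); WM=13; [0,12) fires=3
i=5 t=17 v=9: → [14,26),[7,19); WM=15
i=6 t=19 v=2: → [14,26); WM=17
i=7 t=19 v=8: → [14,26); WM=17
i=8 t=23 v=5: → [21,33),[14,26); WM=21; [7,19) fires=3
i=9 t=34 v=6: → [28,40); WM=32; [14,26) fires=5
i=10 t=36 v=1: → [35,47),[28,40); WM=34; [21,33) fires=1
i=11 t=46 v=9: → [42,54),[35,47); WM=44; [28,40) fires=2
i=12 t=46 v=9: → [42,54),[35,47); WM=44
i=13 t=49 v=1: → [49,61),[42,54); WM=47; [35,47) fires=2
i=14 t=49 v=7: → [49,61),[42,54); WM=47
i=15 t=51 v=2: → [49,61),[42,54); WM=49
i=16 t=48 v=2: → [42,54); WM=49
i=17 t=49 v=1: → [49,61),[42,54); WM=49
i=18 t=52 v=9: → [49,61),[42,54); WM=50
i=19 t=60 v=9: → [56,68),[49,61); WM=58; [42,54) fires=4
i=20 t=63 v=1: → [63,75),[56,68); WM=61; [49,61) fires=4
i=21 t=56 v=6: DROP (t<61-1); WM=61

22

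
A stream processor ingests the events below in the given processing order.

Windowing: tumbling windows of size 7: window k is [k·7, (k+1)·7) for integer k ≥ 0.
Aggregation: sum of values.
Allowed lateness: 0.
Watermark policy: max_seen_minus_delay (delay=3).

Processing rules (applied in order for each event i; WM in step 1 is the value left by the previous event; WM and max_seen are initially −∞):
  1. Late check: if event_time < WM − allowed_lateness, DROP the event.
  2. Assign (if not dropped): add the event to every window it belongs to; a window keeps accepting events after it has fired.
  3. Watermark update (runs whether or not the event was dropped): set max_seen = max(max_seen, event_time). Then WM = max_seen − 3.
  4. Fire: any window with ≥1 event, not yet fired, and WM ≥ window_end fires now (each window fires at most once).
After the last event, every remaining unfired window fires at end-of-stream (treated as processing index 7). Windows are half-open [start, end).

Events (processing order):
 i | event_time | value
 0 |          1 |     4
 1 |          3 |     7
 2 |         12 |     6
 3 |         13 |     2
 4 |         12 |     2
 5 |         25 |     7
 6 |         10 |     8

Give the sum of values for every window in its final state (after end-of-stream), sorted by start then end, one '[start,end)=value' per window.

[0,7)=11 [7,14)=10 [21,28)=7

i=0 t=1 v=4: → [0,7); WM=-2
i=1 t=3 v=7: → [0,7); WM=0
i=2 t=12 v=6: → [7,14); WM=9; [0,7) fires=11
i=3 t=13 v=2: → [7,14); WM=10
i=4 t=12 v=2: → [7,14); WM=10
i=5 t=25 v=7: → [21,28); WM=22; [7,14) fires=10
i=6 t=10 v=8: DROP (t<22-0); WM=22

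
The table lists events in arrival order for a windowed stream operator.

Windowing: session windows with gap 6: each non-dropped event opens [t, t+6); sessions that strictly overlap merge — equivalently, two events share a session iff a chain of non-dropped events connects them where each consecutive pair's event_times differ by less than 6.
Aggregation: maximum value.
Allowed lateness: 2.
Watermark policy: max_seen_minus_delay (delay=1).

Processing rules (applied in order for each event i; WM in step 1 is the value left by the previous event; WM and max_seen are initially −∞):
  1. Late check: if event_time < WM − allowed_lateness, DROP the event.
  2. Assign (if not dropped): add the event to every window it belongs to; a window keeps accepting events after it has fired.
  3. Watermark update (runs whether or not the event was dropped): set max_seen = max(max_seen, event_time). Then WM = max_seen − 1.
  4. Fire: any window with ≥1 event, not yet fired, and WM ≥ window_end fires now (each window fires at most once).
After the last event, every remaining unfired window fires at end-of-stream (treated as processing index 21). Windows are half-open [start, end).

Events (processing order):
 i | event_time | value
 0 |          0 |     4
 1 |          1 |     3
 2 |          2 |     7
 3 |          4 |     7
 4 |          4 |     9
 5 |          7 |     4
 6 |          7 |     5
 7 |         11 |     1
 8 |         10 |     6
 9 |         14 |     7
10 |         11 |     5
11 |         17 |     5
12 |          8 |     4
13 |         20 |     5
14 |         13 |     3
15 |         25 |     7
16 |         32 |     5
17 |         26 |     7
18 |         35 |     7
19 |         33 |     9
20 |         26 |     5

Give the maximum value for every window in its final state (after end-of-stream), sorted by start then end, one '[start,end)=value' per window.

[0,31)=9 [32,41)=9

i=0 t=0 v=4: → [0,6); WM=-1
i=1 t=1 v=3: → [0,7); WM=0
i=2 t=2 v=7: → [0,8); WM=1
i=3 t=4 v=7: → [0,10); WM=3
i=4 t=4 v=9: → [0,10); WM=3
i=5 t=7 v=4: → [0,13); WM=6
i=6 t=7 v=5: → [0,13); WM=6
i=7 t=11 v=1: → [0,17); WM=10
i=8 t=10 v=6: → [0,17); WM=10
i=9 t=14 v=7: → [0,20); WM=13
i=10 t=11 v=5: → [0,20); WM=13
i=11 t=17 v=5: → [0,23); WM=16
i=12 t=8 v=4: DROP (t<16-2); WM=16
i=13 t=20 v=5: → [0,26); WM=19
i=14 t=13 v=3: DROP (t<19-2); WM=19
i=15 t=25 v=7: → [0,31); WM=24
i=16 t=32 v=5: → [32,38); WM=31
i=17 t=26 v=7: DROP (t<31-2); WM=31
i=18 t=35 v=7: → [32,41); WM=34
i=19 t=33 v=9: → [32,41); WM=34
i=20 t=26 v=5: DROP (t<34-2); WM=34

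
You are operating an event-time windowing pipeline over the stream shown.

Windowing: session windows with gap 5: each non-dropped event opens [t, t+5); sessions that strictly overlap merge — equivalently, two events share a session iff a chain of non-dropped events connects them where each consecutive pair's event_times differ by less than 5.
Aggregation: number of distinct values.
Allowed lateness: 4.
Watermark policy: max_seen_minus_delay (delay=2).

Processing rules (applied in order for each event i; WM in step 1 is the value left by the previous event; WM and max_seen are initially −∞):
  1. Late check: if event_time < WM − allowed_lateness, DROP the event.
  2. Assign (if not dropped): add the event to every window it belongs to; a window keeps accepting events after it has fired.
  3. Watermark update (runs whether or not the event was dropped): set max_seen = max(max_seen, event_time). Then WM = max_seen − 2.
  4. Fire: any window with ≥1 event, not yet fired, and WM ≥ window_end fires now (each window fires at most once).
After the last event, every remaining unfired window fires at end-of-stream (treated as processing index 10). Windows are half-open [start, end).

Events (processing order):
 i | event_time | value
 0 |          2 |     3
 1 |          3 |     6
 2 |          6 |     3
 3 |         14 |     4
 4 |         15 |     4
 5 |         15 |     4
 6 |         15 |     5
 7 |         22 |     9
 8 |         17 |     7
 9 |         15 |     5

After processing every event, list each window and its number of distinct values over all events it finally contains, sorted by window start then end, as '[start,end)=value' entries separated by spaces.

[2,11)=2 [14,22)=3 [22,27)=1

i=0 t=2 v=3: → [2,7); WM=0
i=1 t=3 v=6: → [2,8); WM=1
i=2 t=6 v=3: → [2,11); WM=4
i=3 t=14 v=4: → [14,19); WM=12
i=4 t=15 v=4: → [14,20); WM=13
i=5 t=15 v=4: → [14,20); WM=13
i=6 t=15 v=5: → [14,20); WM=13
i=7 t=22 v=9: → [22,27); WM=20
i=8 t=17 v=7: → [14,22); WM=20
i=9 t=15 v=5: DROP (t<20-4); WM=20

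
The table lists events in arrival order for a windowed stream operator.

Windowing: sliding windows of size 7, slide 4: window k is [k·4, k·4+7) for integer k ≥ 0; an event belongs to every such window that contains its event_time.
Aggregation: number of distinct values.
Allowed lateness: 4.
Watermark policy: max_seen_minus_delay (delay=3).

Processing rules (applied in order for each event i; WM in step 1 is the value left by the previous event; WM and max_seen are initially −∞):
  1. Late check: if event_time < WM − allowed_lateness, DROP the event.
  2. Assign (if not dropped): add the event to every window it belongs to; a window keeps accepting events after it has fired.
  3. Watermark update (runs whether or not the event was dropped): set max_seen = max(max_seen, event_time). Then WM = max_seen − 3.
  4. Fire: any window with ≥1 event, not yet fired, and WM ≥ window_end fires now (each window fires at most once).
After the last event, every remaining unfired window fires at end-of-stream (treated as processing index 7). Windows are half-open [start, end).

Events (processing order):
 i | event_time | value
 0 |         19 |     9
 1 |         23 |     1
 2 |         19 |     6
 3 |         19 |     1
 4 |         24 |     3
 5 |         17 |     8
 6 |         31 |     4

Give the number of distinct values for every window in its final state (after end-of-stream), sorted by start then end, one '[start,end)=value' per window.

[12,19)=1 [16,23)=4 [20,27)=2 [24,31)=1 [28,35)=1

i=0 t=19 v=9: → [16,23); WM=16
i=1 t=23 v=1: → [20,27); WM=20
i=2 t=19 v=6: → [16,23); WM=20
i=3 t=19 v=1: → [16,23); WM=20
i=4 t=24 v=3: → [24,31),[20,27); WM=21
i=5 t=17 v=8: → [16,23),[12,19); WM=21; [12,19) fires=1
i=6 t=31 v=4: → [28,35); WM=28; [16,23) fires=4 [20,27) fires=2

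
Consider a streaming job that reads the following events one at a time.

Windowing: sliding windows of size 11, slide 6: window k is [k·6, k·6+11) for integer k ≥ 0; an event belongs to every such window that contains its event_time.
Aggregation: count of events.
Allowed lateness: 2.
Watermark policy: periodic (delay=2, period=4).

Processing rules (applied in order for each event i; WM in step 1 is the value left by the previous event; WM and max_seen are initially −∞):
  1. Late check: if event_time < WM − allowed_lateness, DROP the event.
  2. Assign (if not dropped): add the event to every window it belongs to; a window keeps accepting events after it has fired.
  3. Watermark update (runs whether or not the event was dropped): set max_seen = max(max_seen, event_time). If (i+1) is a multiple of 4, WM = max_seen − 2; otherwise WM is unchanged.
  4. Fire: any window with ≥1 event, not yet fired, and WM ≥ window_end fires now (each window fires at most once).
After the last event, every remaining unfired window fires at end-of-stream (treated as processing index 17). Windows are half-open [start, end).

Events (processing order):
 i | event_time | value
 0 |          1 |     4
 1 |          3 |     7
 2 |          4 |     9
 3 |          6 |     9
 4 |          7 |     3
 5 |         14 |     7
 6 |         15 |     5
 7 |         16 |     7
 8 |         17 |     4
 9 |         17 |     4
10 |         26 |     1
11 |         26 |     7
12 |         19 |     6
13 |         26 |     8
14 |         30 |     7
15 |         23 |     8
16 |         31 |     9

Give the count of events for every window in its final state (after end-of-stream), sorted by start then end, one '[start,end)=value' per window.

[0,11)=5 [6,17)=5 [12,23)=5 [18,29)=4 [24,35)=5 [30,41)=2

i=0 t=1 v=4: → [0,11); WM=−∞
i=1 t=3 v=7: → [0,11); WM=−∞
i=2 t=4 v=9: → [0,11); WM=−∞
i=3 t=6 v=9: → [6,17),[0,11); WM=4
i=4 t=7 v=3: → [6,17),[0,11); WM=4
i=5 t=14 v=7: → [12,23),[6,17); WM=4
i=6 t=15 v=5: → [12,23),[6,17); WM=4
i=7 t=16 v=7: → [12,23),[6,17); WM=14; [0,11) fires=5
i=8 t=17 v=4: → [12,23); WM=14
i=9 t=17 v=4: → [12,23); WM=14
i=10 t=26 v=1: → [24,35),[18,29); WM=14
i=11 t=26 v=7: → [24,35),[18,29); WM=24; [6,17) fires=5 [12,23) fires=5
i=12 t=19 v=6: DROP (t<24-2); WM=24
i=13 t=26 v=8: → [24,35),[18,29); WM=24
i=14 t=30 v=7: → [30,41),[24,35); WM=24
i=15 t=23 v=8: → [18,29); WM=28
i=16 t=31 v=9: → [30,41),[24,35); WM=28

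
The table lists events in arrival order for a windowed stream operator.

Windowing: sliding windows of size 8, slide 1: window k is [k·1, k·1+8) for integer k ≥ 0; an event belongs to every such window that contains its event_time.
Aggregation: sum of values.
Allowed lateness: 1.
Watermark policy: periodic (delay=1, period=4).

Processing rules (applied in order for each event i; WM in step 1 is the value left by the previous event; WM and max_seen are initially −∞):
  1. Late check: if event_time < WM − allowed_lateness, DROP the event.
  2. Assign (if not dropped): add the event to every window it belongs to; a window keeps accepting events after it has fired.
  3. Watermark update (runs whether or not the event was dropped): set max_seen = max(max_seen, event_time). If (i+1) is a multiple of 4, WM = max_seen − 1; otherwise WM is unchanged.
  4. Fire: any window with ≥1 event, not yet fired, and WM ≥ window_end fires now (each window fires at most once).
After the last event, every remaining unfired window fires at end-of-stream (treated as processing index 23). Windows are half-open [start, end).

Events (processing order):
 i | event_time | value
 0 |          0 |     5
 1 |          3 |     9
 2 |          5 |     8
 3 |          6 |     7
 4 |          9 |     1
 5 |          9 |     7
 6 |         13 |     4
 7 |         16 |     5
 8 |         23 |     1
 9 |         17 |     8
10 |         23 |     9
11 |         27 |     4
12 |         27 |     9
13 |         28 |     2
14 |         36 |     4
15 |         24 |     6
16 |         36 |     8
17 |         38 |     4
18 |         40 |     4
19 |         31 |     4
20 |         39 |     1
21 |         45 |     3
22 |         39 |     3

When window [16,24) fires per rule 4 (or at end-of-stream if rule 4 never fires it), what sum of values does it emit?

i=0 t=0 v=5: → [0,8); WM=−∞
i=1 t=3 v=9: → [3,11),[2,10),[1,9),[0,8); WM=−∞
i=2 t=5 v=8: → [5,13),[4,12),[3,11),[2,10),[1,9),[0,8); WM=−∞
i=3 t=6 v=7: → [6,14),[5,13),[4,12),[3,11),[2,10),[1,9),[0,8); WM=5
i=4 t=9 v=1: → [9,17),[8,16),[7,15),[6,14),[5,13),[4,12),[3,11),[2,10); WM=5
i=5 t=9 v=7: → [9,17),[8,16),[7,15),[6,14),[5,13),[4,12),[3,11),[2,10); WM=5
i=6 t=13 v=4: → [13,21),[12,20),[11,19),[10,18),[9,17),[8,16),[7,15),[6,14); WM=5
i=7 t=16 v=5: → [16,24),[15,23),[14,22),[13,21),[12,20),[11,19),[10,18),[9,17); WM=15; [0,8) fires=29 [1,9) fires=24 [2,10) fires=32 [3,11) fires=32 [4,12) fires=23 [5,13) fires=23 [6,14) fires=19 [7,15) fires=12
i=8 t=23 v=1: → [23,31),[22,30),[21,29),[20,28),[19,27),[18,26),[17,25),[16,24); WM=15
i=9 t=17 v=8: → [17,25),[16,24),[15,23),[14,22),[13,21),[12,20),[11,19),[10,18); WM=15
i=10 t=23 v=9: → [23,31),[22,30),[21,29),[20,28),[19,27),[18,26),[17,25),[16,24); WM=15
i=11 t=27 v=4: → [27,35),[26,34),[25,33),[24,32),[23,31),[22,30),[21,29),[20,28); WM=26; [8,16) fires=12 [9,17) fires=17 [10,18) fires=17 [11,19) fires=17 [12,20) fires=17 [13,21) fires=17 [14,22) fires=13 [15,23) fires=13 [16,24) fires=23 [17,25) fires=18 [18,26) fires=10
i=12 t=27 v=9: → [27,35),[26,34),[25,33),[24,32),[23,31),[22,30),[21,29),[20,28); WM=26
i=13 t=28 v=2: → [28,36),[27,35),[26,34),[25,33),[24,32),[23,31),[22,30),[21,29); WM=26
i=14 t=36 v=4: → [36,44),[35,43),[34,42),[33,41),[32,40),[31,39),[30,38),[29,37); WM=26
i=15 t=24 v=6: DROP (t<26-1); WM=35; [19,27) fires=10 [20,28) fires=23 [21,29) fires=25 [22,30) fires=25 [23,31) fires=25 [24,32) fires=15 [25,33) fires=15 [26,34) fires=15 [27,35) fires=15
i=16 t=36 v=8: → [36,44),[35,43),[34,42),[33,41),[32,40),[31,39),[30,38),[29,37); WM=35
i=17 t=38 v=4: → [38,46),[37,45),[36,44),[35,43),[34,42),[33,41),[32,40),[31,39); WM=35
i=18 t=40 v=4: → [40,48),[39,47),[38,46),[37,45),[36,44),[35,43),[34,42),[33,41); WM=35
i=19 t=31 v=4: DROP (t<35-1); WM=39; [28,36) fires=2 [29,37) fires=12 [30,38) fires=12 [31,39) fires=16
i=20 t=39 v=1: → [39,47),[38,46),[37,45),[36,44),[35,43),[34,42),[33,41),[32,40); WM=39
i=21 t=45 v=3: → [45,53),[44,52),[43,51),[42,50),[41,49),[40,48),[39,47),[38,46); WM=39
i=22 t=39 v=3: → [39,47),[38,46),[37,45),[36,44),[35,43),[34,42),[33,41),[32,40); WM=39

23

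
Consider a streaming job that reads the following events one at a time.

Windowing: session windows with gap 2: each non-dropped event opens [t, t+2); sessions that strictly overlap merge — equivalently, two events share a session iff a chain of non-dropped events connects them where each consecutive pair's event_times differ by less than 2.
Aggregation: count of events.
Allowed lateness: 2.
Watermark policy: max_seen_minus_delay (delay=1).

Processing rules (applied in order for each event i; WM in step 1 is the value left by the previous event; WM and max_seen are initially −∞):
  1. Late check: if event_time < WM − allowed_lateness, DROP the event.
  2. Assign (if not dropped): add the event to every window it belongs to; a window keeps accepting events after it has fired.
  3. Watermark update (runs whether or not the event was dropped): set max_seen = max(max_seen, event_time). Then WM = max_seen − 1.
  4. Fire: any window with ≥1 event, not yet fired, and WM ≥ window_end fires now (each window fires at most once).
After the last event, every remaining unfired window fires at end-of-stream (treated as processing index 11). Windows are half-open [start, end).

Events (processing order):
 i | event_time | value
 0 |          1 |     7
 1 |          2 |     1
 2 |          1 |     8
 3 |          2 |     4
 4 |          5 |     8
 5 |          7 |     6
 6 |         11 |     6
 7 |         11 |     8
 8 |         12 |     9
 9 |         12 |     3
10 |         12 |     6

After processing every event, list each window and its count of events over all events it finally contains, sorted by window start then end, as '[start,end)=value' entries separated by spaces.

[1,4)=4 [5,7)=1 [7,9)=1 [11,14)=5

i=0 t=1 v=7: → [1,3); WM=0
i=1 t=2 v=1: → [1,4); WM=1
i=2 t=1 v=8: → [1,4); WM=1
i=3 t=2 v=4: → [1,4); WM=1
i=4 t=5 v=8: → [5,7); WM=4
i=5 t=7 v=6: → [7,9); WM=6
i=6 t=11 v=6: → [11,13); WM=10
i=7 t=11 v=8: → [11,13); WM=10
i=8 t=12 v=9: → [11,14); WM=11
i=9 t=12 v=3: → [11,14); WM=11
i=10 t=12 v=6: → [11,14); WM=11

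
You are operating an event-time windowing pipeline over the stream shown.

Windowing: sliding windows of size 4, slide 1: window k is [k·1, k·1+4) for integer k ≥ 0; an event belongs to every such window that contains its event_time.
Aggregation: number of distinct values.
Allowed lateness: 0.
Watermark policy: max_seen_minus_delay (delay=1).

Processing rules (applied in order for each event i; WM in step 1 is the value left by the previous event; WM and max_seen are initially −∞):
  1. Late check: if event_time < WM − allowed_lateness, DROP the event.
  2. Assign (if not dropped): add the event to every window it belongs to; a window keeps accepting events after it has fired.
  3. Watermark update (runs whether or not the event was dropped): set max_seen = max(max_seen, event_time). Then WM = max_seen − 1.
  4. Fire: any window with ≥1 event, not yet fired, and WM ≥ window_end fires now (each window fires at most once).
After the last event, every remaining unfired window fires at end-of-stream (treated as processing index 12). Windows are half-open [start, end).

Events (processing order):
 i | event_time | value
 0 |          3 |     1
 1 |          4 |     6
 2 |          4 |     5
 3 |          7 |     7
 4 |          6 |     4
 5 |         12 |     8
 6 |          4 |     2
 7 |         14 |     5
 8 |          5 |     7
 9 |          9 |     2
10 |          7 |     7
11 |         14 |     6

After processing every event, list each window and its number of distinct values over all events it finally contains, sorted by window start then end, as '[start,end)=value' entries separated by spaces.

[0,4)=1 [1,5)=3 [2,6)=3 [3,7)=4 [4,8)=4 [5,9)=2 [6,10)=2 [7,11)=1 [9,13)=1 [10,14)=1 [11,15)=3 [12,16)=3 [13,17)=2 [14,18)=2

i=0 t=3 v=1: → [3,7),[2,6),[1,5),[0,4); WM=2
i=1 t=4 v=6: → [4,8),[3,7),[2,6),[1,5); WM=3
i=2 t=4 v=5: → [4,8),[3,7),[2,6),[1,5); WM=3
i=3 t=7 v=7: → [7,11),[6,10),[5,9),[4,8); WM=6; [0,4) fires=1 [1,5) fires=3 [2,6) fires=3
i=4 t=6 v=4: → [6,10),[5,9),[4,8),[3,7); WM=6
i=5 t=12 v=8: → [12,16),[11,15),[10,14),[9,13); WM=11; [3,7) fires=4 [4,8) fires=4 [5,9) fires=2 [6,10) fires=2 [7,11) fires=1
i=6 t=4 v=2: DROP (t<11-0); WM=11
i=7 t=14 v=5: → [14,18),[13,17),[12,16),[11,15); WM=13; [9,13) fires=1
i=8 t=5 v=7: DROP (t<13-0); WM=13
i=9 t=9 v=2: DROP (t<13-0); WM=13
i=10 t=7 v=7: DROP (t<13-0); WM=13
i=11 t=14 v=6: → [14,18),[13,17),[12,16),[11,15); WM=13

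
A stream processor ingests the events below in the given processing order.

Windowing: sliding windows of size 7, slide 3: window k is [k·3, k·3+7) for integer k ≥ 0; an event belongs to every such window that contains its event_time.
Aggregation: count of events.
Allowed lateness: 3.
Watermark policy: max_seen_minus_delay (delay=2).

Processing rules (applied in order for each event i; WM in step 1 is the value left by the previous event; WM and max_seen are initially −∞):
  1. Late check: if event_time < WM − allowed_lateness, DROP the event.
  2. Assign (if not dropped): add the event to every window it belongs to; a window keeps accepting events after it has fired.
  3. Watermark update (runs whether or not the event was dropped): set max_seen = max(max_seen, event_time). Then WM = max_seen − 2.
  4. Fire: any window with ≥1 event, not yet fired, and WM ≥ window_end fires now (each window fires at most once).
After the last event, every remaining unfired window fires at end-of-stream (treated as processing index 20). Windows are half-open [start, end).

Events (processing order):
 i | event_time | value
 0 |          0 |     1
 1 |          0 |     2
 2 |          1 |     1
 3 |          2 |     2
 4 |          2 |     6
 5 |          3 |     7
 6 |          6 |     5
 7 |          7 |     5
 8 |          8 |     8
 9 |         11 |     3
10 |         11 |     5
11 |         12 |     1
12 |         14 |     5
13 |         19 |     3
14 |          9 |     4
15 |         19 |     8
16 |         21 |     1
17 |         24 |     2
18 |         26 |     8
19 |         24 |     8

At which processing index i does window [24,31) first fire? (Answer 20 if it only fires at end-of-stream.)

i=0 t=0 v=1: → [0,7); WM=-2
i=1 t=0 v=2: → [0,7); WM=-2
i=2 t=1 v=1: → [0,7); WM=-1
i=3 t=2 v=2: → [0,7); WM=0
i=4 t=2 v=6: → [0,7); WM=0
i=5 t=3 v=7: → [3,10),[0,7); WM=1
i=6 t=6 v=5: → [6,13),[3,10),[0,7); WM=4
i=7 t=7 v=5: → [6,13),[3,10); WM=5
i=8 t=8 v=8: → [6,13),[3,10); WM=6
i=9 t=11 v=3: → [9,16),[6,13); WM=9; [0,7) fires=7
i=10 t=11 v=5: → [9,16),[6,13); WM=9
i=11 t=12 v=1: → [12,19),[9,16),[6,13); WM=10; [3,10) fires=4
i=12 t=14 v=5: → [12,19),[9,16); WM=12
i=13 t=19 v=3: → [18,25),[15,22); WM=17; [6,13) fires=6 [9,16) fires=4
i=14 t=9 v=4: DROP (t<17-3); WM=17
i=15 t=19 v=8: → [18,25),[15,22); WM=17
i=16 t=21 v=1: → [21,28),[18,25),[15,22); WM=19; [12,19) fires=2
i=17 t=24 v=2: → [24,31),[21,28),[18,25); WM=22; [15,22) fires=3
i=18 t=26 v=8: → [24,31),[21,28); WM=24
i=19 t=24 v=8: → [24,31),[21,28),[18,25); WM=24

20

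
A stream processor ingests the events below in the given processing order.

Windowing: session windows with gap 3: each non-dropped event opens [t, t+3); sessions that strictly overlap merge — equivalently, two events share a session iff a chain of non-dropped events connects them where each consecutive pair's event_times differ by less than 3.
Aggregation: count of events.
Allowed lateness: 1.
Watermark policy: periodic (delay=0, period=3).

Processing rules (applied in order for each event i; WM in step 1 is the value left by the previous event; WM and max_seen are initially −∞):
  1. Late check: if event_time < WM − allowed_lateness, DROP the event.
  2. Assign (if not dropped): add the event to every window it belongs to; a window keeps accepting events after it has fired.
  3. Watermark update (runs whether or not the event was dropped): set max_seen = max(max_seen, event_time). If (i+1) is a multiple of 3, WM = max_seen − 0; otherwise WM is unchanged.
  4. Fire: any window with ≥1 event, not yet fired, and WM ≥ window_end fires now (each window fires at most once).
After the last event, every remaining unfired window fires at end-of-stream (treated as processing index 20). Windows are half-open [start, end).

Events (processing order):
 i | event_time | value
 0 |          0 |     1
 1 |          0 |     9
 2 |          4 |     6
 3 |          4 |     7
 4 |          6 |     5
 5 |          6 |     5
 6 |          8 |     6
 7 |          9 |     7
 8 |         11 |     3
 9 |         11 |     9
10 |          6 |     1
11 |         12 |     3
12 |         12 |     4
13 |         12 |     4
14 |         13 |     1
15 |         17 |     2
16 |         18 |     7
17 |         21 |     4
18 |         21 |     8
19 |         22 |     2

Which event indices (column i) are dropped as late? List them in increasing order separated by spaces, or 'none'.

i=0 t=0 v=1: → [0,3); WM=−∞
i=1 t=0 v=9: → [0,3); WM=−∞
i=2 t=4 v=6: → [4,7); WM=4
i=3 t=4 v=7: → [4,7); WM=4
i=4 t=6 v=5: → [4,9); WM=4
i=5 t=6 v=5: → [4,9); WM=6
i=6 t=8 v=6: → [4,11); WM=6
i=7 t=9 v=7: → [4,12); WM=6
i=8 t=11 v=3: → [4,14); WM=11
i=9 t=11 v=9: → [4,14); WM=11
i=10 t=6 v=1: DROP (t<11-1); WM=11
i=11 t=12 v=3: → [4,15); WM=12
i=12 t=12 v=4: → [4,15); WM=12
i=13 t=12 v=4: → [4,15); WM=12
i=14 t=13 v=1: → [4,16); WM=13
i=15 t=17 v=2: → [17,20); WM=13
i=16 t=18 v=7: → [17,21); WM=13
i=17 t=21 v=4: → [21,24); WM=21
i=18 t=21 v=8: → [21,24); WM=21
i=19 t=22 v=2: → [21,25); WM=21

10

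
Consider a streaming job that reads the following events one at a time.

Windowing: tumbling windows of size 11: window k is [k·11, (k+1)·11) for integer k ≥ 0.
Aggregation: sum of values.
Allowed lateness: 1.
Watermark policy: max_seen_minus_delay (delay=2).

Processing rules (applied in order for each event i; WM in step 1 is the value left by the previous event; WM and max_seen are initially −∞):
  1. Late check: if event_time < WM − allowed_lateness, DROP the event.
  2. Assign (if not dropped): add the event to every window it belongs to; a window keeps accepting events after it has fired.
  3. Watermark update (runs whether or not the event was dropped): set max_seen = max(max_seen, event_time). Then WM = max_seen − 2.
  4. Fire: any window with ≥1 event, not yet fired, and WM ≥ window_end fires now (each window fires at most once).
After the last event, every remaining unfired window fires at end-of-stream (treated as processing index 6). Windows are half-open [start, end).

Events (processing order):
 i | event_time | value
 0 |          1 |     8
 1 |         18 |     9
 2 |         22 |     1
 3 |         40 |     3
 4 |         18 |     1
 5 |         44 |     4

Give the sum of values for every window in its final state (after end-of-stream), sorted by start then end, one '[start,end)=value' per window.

[0,11)=8 [11,22)=9 [22,33)=1 [33,44)=3 [44,55)=4

i=0 t=1 v=8: → [0,11); WM=-1
i=1 t=18 v=9: → [11,22); WM=16; [0,11) fires=8
i=2 t=22 v=1: → [22,33); WM=20
i=3 t=40 v=3: → [33,44); WM=38; [11,22) fires=9 [22,33) fires=1
i=4 t=18 v=1: DROP (t<38-1); WM=38
i=5 t=44 v=4: → [44,55); WM=42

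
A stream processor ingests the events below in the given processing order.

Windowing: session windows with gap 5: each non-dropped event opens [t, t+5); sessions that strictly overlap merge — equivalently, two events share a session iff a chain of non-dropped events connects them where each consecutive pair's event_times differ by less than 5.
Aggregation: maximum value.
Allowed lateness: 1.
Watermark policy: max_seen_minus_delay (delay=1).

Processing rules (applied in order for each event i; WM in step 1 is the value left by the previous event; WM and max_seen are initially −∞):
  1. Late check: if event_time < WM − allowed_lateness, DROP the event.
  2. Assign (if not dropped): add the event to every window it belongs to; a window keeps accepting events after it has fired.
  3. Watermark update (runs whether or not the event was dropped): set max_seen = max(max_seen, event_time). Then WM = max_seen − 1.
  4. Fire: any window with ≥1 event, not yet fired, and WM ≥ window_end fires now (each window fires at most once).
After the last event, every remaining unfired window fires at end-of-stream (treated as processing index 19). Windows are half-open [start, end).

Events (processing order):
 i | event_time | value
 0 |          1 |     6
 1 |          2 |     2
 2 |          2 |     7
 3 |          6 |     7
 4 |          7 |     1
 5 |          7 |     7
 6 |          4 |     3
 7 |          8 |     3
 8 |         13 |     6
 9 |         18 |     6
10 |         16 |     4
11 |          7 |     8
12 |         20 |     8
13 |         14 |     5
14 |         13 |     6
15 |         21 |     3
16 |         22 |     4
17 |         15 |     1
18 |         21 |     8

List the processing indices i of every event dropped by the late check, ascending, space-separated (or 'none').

i=0 t=1 v=6: → [1,6); WM=0
i=1 t=2 v=2: → [1,7); WM=1
i=2 t=2 v=7: → [1,7); WM=1
i=3 t=6 v=7: → [1,11); WM=5
i=4 t=7 v=1: → [1,12); WM=6
i=5 t=7 v=7: → [1,12); WM=6
i=6 t=4 v=3: DROP (t<6-1); WM=6
i=7 t=8 v=3: → [1,13); WM=7
i=8 t=13 v=6: → [13,18); WM=12
i=9 t=18 v=6: → [18,23); WM=17
i=10 t=16 v=4: → [13,23); WM=17
i=11 t=7 v=8: DROP (t<17-1); WM=17
i=12 t=20 v=8: → [13,25); WM=19
i=13 t=14 v=5: DROP (t<19-1); WM=19
i=14 t=13 v=6: DROP (t<19-1); WM=19
i=15 t=21 v=3: → [13,26); WM=20
i=16 t=22 v=4: → [13,27); WM=21
i=17 t=15 v=1: DROP (t<21-1); WM=21
i=18 t=21 v=8: → [13,27); WM=21

6 11 13 14 17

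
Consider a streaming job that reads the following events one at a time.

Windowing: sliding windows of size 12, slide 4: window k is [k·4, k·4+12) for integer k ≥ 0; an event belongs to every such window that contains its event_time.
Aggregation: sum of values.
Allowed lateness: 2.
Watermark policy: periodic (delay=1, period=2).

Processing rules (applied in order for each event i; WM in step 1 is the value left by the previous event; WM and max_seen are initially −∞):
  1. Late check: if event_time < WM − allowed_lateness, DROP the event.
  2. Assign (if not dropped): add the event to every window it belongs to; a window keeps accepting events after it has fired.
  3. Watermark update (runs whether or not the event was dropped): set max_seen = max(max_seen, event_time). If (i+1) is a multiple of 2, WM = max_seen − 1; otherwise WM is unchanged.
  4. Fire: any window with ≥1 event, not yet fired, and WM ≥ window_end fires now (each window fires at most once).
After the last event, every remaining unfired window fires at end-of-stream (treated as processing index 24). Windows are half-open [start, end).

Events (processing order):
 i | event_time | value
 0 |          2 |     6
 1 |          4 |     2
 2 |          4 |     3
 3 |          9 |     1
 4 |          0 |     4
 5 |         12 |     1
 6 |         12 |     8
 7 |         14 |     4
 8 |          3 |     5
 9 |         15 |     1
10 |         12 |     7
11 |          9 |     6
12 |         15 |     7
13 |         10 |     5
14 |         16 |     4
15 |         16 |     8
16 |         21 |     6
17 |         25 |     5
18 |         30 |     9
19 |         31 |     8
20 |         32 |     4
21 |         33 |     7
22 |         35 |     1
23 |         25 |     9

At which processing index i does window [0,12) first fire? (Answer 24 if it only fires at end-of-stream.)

7

i=0 t=2 v=6: → [0,12); WM=−∞
i=1 t=4 v=2: → [4,16),[0,12); WM=3
i=2 t=4 v=3: → [4,16),[0,12); WM=3
i=3 t=9 v=1: → [8,20),[4,16),[0,12); WM=8
i=4 t=0 v=4: DROP (t<8-2); WM=8
i=5 t=12 v=1: → [12,24),[8,20),[4,16); WM=11
i=6 t=12 v=8: → [12,24),[8,20),[4,16); WM=11
i=7 t=14 v=4: → [12,24),[8,20),[4,16); WM=13; [0,12) fires=12
i=8 t=3 v=5: DROP (t<13-2); WM=13
i=9 t=15 v=1: → [12,24),[8,20),[4,16); WM=14
i=10 t=12 v=7: → [12,24),[8,20),[4,16); WM=14
i=11 t=9 v=6: DROP (t<14-2); WM=14
i=12 t=15 v=7: → [12,24),[8,20),[4,16); WM=14
i=13 t=10 v=5: DROP (t<14-2); WM=14
i=14 t=16 v=4: → [16,28),[12,24),[8,20); WM=14
i=15 t=16 v=8: → [16,28),[12,24),[8,20); WM=15
i=16 t=21 v=6: → [20,32),[16,28),[12,24); WM=15
i=17 t=25 v=5: → [24,36),[20,32),[16,28); WM=24; [4,16) fires=34 [8,20) fires=41 [12,24) fires=46
i=18 t=30 v=9: → [28,40),[24,36),[20,32); WM=24
i=19 t=31 v=8: → [28,40),[24,36),[20,32); WM=30; [16,28) fires=23
i=20 t=32 v=4: → [32,44),[28,40),[24,36); WM=30
i=21 t=33 v=7: → [32,44),[28,40),[24,36); WM=32; [20,32) fires=28
i=22 t=35 v=1: → [32,44),[28,40),[24,36); WM=32
i=23 t=25 v=9: DROP (t<32-2); WM=34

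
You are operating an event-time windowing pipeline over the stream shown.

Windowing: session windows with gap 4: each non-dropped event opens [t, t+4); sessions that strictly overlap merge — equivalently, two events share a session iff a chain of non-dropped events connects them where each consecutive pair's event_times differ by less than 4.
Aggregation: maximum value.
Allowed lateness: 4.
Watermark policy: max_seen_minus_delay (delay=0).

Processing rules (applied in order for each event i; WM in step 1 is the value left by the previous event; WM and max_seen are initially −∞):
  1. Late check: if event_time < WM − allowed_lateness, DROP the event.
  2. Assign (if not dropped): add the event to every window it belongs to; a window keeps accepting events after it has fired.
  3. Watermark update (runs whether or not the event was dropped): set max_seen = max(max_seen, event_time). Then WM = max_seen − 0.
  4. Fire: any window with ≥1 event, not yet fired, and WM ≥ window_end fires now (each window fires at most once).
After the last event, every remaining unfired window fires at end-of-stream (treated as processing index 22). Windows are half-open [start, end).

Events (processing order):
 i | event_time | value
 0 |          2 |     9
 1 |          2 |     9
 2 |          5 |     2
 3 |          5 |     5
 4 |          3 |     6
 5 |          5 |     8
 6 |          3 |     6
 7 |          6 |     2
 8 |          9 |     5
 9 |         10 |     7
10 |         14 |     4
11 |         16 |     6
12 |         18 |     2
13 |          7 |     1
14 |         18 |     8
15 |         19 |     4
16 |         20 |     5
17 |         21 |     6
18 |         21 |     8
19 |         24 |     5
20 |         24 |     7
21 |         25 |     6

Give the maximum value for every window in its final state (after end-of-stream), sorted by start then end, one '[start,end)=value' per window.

i=0 t=2 v=9: → [2,6); WM=2
i=1 t=2 v=9: → [2,6); WM=2
i=2 t=5 v=2: → [2,9); WM=5
i=3 t=5 v=5: → [2,9); WM=5
i=4 t=3 v=6: → [2,9); WM=5
i=5 t=5 v=8: → [2,9); WM=5
i=6 t=3 v=6: → [2,9); WM=5
i=7 t=6 v=2: → [2,10); WM=6
i=8 t=9 v=5: → [2,13); WM=9
i=9 t=10 v=7: → [2,14); WM=10
i=10 t=14 v=4: → [14,18); WM=14
i=11 t=16 v=6: → [14,20); WM=16
i=12 t=18 v=2: → [14,22); WM=18
i=13 t=7 v=1: DROP (t<18-4); WM=18
i=14 t=18 v=8: → [14,22); WM=18
i=15 t=19 v=4: → [14,23); WM=19
i=16 t=20 v=5: → [14,24); WM=20
i=17 t=21 v=6: → [14,25); WM=21
i=18 t=21 v=8: → [14,25); WM=21
i=19 t=24 v=5: → [14,28); WM=24
i=20 t=24 v=7: → [14,28); WM=24
i=21 t=25 v=6: → [14,29); WM=25

[2,14)=9 [14,29)=8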